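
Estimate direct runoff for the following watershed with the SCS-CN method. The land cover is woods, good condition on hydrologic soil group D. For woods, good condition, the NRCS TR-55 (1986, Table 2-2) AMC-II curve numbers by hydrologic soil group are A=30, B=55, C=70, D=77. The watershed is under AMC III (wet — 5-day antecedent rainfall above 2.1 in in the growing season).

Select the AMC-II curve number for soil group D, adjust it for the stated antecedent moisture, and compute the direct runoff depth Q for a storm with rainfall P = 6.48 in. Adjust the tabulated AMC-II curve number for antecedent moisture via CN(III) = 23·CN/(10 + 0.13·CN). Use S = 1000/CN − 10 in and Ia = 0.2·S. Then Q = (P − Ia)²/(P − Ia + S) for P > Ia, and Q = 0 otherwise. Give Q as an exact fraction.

NRCS table: woods, good condition, soil group D → CN(II) = 77
Adjust CN=77 to AMC III: 23·77/(10 + 0.13·77) → 1771 ÷ (2001/100) = 7700/87 ≈ 88.506
S = 1000/(7700/87) − 10 = 100/77 in ≈ 1.299 in
Ia = 0.2S: 0.2·1.299 = 0.260 in (exactly 20/77)
Since P=6.480 > Ia=0.260: effective rainfall P−Ia = 11974/1925 in
Runoff Q = (P−Ia)²/(P−Ia+S) = (6.220)²/(6.220+1.299) = 71688338/13931225 ≈ 5.146 in

Q = 71688338/13931225 in ≈ 5.146 in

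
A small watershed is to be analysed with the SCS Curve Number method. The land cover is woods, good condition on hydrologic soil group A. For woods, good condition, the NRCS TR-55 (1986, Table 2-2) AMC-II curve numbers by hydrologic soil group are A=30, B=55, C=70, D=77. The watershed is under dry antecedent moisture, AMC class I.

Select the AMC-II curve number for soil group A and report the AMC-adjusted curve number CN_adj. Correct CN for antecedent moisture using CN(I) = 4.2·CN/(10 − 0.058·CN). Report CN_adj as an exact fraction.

CN_adj = 900/59 ≈ 15.254

NRCS table: woods, good condition, soil group A → CN(II) = 30
CN(I) from CN(II)=30: (4.2·30)/(10 − 0.058·30) = 900/59 ≈ 15.254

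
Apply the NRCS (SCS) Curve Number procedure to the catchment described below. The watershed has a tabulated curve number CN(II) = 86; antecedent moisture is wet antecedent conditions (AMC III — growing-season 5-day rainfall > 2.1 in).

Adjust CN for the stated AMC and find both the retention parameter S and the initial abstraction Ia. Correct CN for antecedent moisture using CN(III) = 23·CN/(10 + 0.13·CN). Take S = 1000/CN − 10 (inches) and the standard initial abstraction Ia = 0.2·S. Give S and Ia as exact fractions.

S = 700/989 in ≈ 0.708 in; Ia = 140/989 in ≈ 0.142 in

Adjust CN=86 to AMC III: 23·86/(10 + 0.13·86) → 1978 ÷ (1059/50) = 98900/1059 ≈ 93.390
Max retention: S = 1000/(98900/1059) − 10 = 700/989 in (≈ 0.708 in)
Initial abstraction Ia = S/5 = (700/989)/5 = 140/989 ≈ 0.142 in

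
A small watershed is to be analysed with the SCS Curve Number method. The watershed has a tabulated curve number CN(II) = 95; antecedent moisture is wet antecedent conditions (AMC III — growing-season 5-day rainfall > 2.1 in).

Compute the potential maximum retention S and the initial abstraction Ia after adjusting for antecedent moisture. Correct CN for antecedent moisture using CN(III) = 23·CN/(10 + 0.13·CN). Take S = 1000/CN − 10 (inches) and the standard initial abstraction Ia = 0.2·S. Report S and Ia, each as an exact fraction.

S = 100/437 in ≈ 0.229 in; Ia = 20/437 in ≈ 0.046 in

CN(III) from CN(II)=95: (23·95)/(10 + 0.13·95) = 43700/447 ≈ 97.763
Retention S: 1000/CN − 10 with CN=97.763 → S = 100/437 ≈ 0.229 in
Initial abstraction Ia = S/5 = (100/437)/5 = 20/437 ≈ 0.046 in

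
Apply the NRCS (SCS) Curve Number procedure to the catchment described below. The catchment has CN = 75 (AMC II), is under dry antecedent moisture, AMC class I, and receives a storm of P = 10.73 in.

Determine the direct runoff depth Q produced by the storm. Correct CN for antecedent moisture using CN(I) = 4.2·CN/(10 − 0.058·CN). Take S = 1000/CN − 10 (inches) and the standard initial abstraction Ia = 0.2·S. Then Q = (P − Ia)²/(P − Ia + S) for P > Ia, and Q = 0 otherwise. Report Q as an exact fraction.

Q = 3317644801/677873700 in ≈ 4.894 in

Adjust CN=75 to AMC I: 4.2·75/(10 − 0.058·75) → 315 ÷ (113/20) = 6300/113 ≈ 55.752
S = 1000/(6300/113) − 10 = 500/63 in ≈ 7.937 in
Ia = 0.2S: 0.2·7.937 = 1.587 in (exactly 100/63)
Since P=10.730 > Ia=1.587: effective rainfall P−Ia = 57599/6300 in
Q: (57599/6300)² ÷ (107599/6300) = 3317644801/677873700 in (≈ 4.894 in)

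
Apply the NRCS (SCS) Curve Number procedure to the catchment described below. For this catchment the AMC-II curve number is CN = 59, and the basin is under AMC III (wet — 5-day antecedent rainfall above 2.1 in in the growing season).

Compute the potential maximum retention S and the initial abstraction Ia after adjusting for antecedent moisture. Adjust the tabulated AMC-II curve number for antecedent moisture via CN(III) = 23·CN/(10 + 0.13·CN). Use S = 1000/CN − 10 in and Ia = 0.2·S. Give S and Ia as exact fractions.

Adjust CN=59 to AMC III: 23·59/(10 + 0.13·59) → 1357 ÷ (1767/100) = 135700/1767 ≈ 76.797
Max retention: S = 1000/(135700/1767) − 10 = 4100/1357 in (≈ 3.021 in)
Ia = 0.2·(4100/1357) = 820/1357 in ≈ 0.604 in

S = 4100/1357 in ≈ 3.021 in; Ia = 820/1357 in ≈ 0.604 in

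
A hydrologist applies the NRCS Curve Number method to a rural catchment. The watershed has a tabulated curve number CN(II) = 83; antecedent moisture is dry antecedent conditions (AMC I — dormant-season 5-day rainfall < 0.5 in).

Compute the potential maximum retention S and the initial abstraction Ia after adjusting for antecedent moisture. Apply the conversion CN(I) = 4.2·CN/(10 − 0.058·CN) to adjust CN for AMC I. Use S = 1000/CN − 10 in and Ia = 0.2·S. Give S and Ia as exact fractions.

S = 8500/1743 in ≈ 4.877 in; Ia = 1700/1743 in ≈ 0.975 in

Adjust CN=83 to AMC I: 4.2·83/(10 − 0.058·83) → (1743/5) ÷ (2593/500) = 174300/2593 ≈ 67.219
Max retention: S = 1000/(174300/2593) − 10 = 8500/1743 in (≈ 4.877 in)
Initial abstraction Ia = S/5 = (8500/1743)/5 = 1700/1743 ≈ 0.975 in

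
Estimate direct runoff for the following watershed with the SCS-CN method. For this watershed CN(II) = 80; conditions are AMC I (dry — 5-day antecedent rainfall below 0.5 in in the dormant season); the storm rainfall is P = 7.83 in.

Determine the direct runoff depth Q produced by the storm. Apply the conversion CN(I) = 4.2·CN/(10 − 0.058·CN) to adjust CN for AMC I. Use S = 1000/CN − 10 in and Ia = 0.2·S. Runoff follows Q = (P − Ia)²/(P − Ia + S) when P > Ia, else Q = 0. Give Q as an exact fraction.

Q = 194407249/55530300 in ≈ 3.501 in

Dry (AMC I): CN(I) = 4.2·80/(10 − 0.058·80) = 336/(134/25) = 4200/67 ≈ 62.687
Max retention: S = 1000/(4200/67) − 10 = 125/21 in (≈ 5.952 in)
Ia = 0.2·(125/21) = 25/21 in ≈ 1.190 in
Excess rainfall: 7.830 − 1.190 = 6.640 in; P > Ia so Q > 0
Runoff Q = (P−Ia)²/(P−Ia+S) = (6.640)²/(6.640+5.952) = 194407249/55530300 ≈ 3.501 in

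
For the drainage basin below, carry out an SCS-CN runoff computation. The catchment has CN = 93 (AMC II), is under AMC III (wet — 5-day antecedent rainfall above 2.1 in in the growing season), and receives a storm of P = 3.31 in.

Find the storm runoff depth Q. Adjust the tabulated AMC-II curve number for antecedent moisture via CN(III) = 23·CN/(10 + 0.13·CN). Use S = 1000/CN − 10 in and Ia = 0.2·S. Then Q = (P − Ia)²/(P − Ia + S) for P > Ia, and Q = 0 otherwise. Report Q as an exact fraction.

Wet (AMC III): CN(III) = 23·93/(10 + 0.13·93) = 2139/(2209/100) = 213900/2209 ≈ 96.831
Max retention: S = 1000/(213900/2209) − 10 = 700/2139 in (≈ 0.327 in)
Ia = 0.2S: 0.2·0.327 = 0.065 in (exactly 140/2139)
Since P=3.310 > Ia=0.065: effective rainfall P−Ia = 694009/213900 in
Q = (694009/213900)²/((694009/213900) + 700/2139) = (481648492081/45753210000)/(764009/213900) = 481648492081/163421525100 in ≈ 2.947 in

Q = 481648492081/163421525100 in ≈ 2.947 in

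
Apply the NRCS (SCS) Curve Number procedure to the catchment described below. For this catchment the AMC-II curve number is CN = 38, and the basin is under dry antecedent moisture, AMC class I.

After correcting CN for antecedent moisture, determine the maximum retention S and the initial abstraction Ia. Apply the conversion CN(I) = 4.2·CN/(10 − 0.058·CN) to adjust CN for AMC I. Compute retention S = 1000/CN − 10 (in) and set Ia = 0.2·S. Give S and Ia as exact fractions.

Adjust CN=38 to AMC I: 4.2·38/(10 − 0.058·38) → (798/5) ÷ (1949/250) = 39900/1949 ≈ 20.472
S = 1000/(39900/1949) − 10 = 15500/399 in ≈ 38.847 in
Initial abstraction Ia = S/5 = (15500/399)/5 = 3100/399 ≈ 7.769 in

S = 15500/399 in ≈ 38.847 in; Ia = 3100/399 in ≈ 7.769 in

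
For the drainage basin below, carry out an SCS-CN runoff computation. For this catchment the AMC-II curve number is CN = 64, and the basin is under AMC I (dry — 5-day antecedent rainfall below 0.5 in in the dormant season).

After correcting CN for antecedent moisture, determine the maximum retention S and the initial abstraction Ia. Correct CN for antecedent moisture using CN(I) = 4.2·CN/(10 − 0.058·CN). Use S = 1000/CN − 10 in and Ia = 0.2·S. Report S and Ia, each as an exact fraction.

S = 375/28 in ≈ 13.393 in; Ia = 75/28 in ≈ 2.679 in

CN(I) from CN(II)=64: (4.2·64)/(10 − 0.058·64) = 5600/131 ≈ 42.748
S = 1000/(5600/131) − 10 = 375/28 in ≈ 13.393 in
Ia = 0.2·(375/28) = 75/28 in ≈ 2.679 in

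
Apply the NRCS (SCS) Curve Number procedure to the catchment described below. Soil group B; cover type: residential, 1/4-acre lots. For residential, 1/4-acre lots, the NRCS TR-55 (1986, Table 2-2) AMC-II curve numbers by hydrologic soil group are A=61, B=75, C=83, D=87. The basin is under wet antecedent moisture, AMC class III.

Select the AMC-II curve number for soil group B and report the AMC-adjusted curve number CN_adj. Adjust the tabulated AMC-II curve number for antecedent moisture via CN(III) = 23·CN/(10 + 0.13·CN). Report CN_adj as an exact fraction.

NRCS table: residential, 1/4-acre lots, soil group B → CN(II) = 75
Wet (AMC III): CN(III) = 23·75/(10 + 0.13·75) = 1725/(79/4) = 6900/79 ≈ 87.342

CN_adj = 6900/79 ≈ 87.342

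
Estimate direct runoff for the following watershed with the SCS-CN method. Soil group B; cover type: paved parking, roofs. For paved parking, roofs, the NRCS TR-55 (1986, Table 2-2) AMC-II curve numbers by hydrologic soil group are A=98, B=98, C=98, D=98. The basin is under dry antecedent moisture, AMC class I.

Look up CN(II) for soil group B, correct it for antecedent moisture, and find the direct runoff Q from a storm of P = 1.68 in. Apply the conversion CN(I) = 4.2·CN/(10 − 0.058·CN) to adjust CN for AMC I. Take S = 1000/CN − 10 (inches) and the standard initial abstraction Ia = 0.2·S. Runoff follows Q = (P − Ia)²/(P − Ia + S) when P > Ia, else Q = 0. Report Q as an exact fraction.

Q = 828977762/684516525 in ≈ 1.211 in

NRCS table: paved parking, roofs, soil group B → CN(II) = 98
Dry (AMC I): CN(I) = 4.2·98/(10 − 0.058·98) = (2058/5)/(1079/250) = 102900/1079 ≈ 95.366
Max retention: S = 1000/(102900/1079) − 10 = 500/1029 in (≈ 0.486 in)
Initial abstraction Ia = S/5 = (500/1029)/5 = 100/1029 ≈ 0.097 in
Since P=1.680 > Ia=0.097: effective rainfall P−Ia = 40718/25725 in
Runoff Q = (P−Ia)²/(P−Ia+S) = (1.583)²/(1.583+0.486) = 828977762/684516525 ≈ 1.211 in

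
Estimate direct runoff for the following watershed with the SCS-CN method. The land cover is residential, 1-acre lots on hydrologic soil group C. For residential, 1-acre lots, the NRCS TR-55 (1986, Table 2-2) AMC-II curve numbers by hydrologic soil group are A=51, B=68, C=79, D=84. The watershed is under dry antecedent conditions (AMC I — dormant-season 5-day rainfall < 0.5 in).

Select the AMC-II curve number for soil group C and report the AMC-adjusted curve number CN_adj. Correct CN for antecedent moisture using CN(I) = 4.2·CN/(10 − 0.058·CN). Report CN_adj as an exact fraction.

CN_adj = 7900/129 ≈ 61.240

NRCS table: residential, 1-acre lots, soil group C → CN(II) = 79
CN(I) from CN(II)=79: (4.2·79)/(10 − 0.058·79) = 7900/129 ≈ 61.240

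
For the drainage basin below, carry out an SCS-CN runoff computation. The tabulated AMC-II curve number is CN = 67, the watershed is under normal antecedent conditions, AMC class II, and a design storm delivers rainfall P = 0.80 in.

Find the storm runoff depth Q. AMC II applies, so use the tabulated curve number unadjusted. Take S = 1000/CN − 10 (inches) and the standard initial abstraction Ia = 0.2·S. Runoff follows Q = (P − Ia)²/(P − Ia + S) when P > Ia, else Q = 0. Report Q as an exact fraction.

Q = 0 in ≈ 0.000 in

CN(II) = 67; AMC II needs no correction.
Retention S: 1000/CN − 10 with CN=67.000 → S = 330/67 ≈ 4.925 in
Initial abstraction Ia = S/5 = (330/67)/5 = 66/67 ≈ 0.985 in
P = 0.800 ≤ Ia = 0.985 in: entire storm abstracted, Q = 0.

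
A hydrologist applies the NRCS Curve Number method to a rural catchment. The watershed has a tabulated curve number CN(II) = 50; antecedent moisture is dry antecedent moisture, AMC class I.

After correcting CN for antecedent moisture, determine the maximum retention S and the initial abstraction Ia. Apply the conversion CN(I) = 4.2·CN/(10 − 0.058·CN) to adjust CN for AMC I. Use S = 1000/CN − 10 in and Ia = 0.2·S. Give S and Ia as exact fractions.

Adjust CN=50 to AMC I: 4.2·50/(10 − 0.058·50) → 210 ÷ (71/10) = 2100/71 ≈ 29.577
S = 1000/(2100/71) − 10 = 500/21 in ≈ 23.810 in
Ia = 0.2·(500/21) = 100/21 in ≈ 4.762 in

S = 500/21 in ≈ 23.810 in; Ia = 100/21 in ≈ 4.762 in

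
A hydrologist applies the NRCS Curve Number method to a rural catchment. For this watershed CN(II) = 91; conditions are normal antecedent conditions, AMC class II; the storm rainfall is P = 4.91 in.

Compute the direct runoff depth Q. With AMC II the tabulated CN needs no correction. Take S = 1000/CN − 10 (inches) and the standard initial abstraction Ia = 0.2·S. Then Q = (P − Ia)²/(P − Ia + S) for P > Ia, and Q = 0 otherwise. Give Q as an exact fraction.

Q = 1838780161/472117100 in ≈ 3.895 in

AMC II — tabulated CN = 91 applies directly.
Max retention: S = 1000/91 − 10 = 90/91 in (≈ 0.989 in)
Ia = 0.2·(90/91) = 18/91 in ≈ 0.198 in
Excess rainfall: 4.910 − 0.198 = 4.712 in; P > Ia so Q > 0
Runoff Q = (P−Ia)²/(P−Ia+S) = (4.712)²/(4.712+0.989) = 1838780161/472117100 ≈ 3.895 in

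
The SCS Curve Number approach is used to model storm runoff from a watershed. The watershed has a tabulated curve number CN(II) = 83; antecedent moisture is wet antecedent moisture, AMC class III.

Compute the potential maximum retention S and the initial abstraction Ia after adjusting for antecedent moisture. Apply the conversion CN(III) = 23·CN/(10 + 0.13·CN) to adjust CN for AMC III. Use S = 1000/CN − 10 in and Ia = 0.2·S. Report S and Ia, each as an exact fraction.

S = 1700/1909 in ≈ 0.891 in; Ia = 340/1909 in ≈ 0.178 in

Wet (AMC III): CN(III) = 23·83/(10 + 0.13·83) = 1909/(2079/100) = 190900/2079 ≈ 91.823
Retention S: 1000/CN − 10 with CN=91.823 → S = 1700/1909 ≈ 0.891 in
Ia = 0.2S: 0.2·0.891 = 0.178 in (exactly 340/1909)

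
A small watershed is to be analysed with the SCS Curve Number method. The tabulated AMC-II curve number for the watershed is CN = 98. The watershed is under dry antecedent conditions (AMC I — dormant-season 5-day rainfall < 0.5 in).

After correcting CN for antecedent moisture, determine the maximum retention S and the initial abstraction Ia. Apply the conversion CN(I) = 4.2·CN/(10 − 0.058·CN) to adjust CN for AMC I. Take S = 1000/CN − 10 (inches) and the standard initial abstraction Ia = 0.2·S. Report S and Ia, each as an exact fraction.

Dry (AMC I): CN(I) = 4.2·98/(10 − 0.058·98) = (2058/5)/(1079/250) = 102900/1079 ≈ 95.366
S = 1000/(102900/1079) − 10 = 500/1029 in ≈ 0.486 in
Initial abstraction Ia = S/5 = (500/1029)/5 = 100/1029 ≈ 0.097 in

S = 500/1029 in ≈ 0.486 in; Ia = 100/1029 in ≈ 0.097 in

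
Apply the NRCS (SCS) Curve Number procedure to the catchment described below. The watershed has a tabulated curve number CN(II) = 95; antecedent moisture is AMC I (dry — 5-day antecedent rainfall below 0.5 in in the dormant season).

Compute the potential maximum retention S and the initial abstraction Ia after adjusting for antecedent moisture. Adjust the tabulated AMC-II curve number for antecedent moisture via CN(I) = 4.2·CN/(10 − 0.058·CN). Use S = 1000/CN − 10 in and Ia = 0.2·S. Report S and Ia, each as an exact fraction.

S = 500/399 in ≈ 1.253 in; Ia = 100/399 in ≈ 0.251 in

Dry (AMC I): CN(I) = 4.2·95/(10 − 0.058·95) = 399/(449/100) = 39900/449 ≈ 88.864
Max retention: S = 1000/(39900/449) − 10 = 500/399 in (≈ 1.253 in)
Ia = 0.2·(500/399) = 100/399 in ≈ 0.251 in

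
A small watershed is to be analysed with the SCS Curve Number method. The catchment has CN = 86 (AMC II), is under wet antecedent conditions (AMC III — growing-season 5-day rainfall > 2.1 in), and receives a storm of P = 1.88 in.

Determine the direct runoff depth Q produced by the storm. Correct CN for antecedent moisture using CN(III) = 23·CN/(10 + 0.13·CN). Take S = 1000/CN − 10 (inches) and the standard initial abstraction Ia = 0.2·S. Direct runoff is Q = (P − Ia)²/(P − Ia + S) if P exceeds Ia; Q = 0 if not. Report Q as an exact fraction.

Adjust CN=86 to AMC III: 23·86/(10 + 0.13·86) → 1978 ÷ (1059/50) = 98900/1059 ≈ 93.390
Max retention: S = 1000/(98900/1059) − 10 = 700/989 in (≈ 0.708 in)
Initial abstraction Ia = S/5 = (700/989)/5 = 140/989 ≈ 0.142 in
Since P=1.880 > Ia=0.142: effective rainfall P−Ia = 42983/24725 in
Q = (42983/24725)²/((42983/24725) + 700/989) = (1847538289/611325625)/(60483/24725) = 1847538289/1495442175 in ≈ 1.235 in

Q = 1847538289/1495442175 in ≈ 1.235 in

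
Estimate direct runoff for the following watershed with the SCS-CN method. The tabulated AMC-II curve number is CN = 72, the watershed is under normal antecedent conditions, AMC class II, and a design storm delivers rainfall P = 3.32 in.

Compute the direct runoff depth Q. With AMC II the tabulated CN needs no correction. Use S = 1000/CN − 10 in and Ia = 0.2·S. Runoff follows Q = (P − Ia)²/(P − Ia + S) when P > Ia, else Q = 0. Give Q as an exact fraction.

AMC II — tabulated CN = 72 applies directly.
S = 1000/72 − 10 = 35/9 in ≈ 3.889 in
Ia = 0.2S: 0.2·3.889 = 0.778 in (exactly 7/9)
Since P=3.320 > Ia=0.778: effective rainfall P−Ia = 572/225 in
Q: (572/225)² ÷ (1447/225) = 327184/325575 in (≈ 1.005 in)

Q = 327184/325575 in ≈ 1.005 in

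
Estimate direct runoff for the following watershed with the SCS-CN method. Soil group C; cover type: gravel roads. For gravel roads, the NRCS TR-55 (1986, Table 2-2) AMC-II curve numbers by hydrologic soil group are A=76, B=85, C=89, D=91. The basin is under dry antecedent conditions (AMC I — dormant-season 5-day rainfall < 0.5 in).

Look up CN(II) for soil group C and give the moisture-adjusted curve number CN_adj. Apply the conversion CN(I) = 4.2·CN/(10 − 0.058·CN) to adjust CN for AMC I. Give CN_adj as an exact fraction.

CN_adj = 186900/2419 ≈ 77.263

NRCS table: gravel roads, soil group C → CN(II) = 89
Adjust CN=89 to AMC I: 4.2·89/(10 − 0.058·89) → (1869/5) ÷ (2419/500) = 186900/2419 ≈ 77.263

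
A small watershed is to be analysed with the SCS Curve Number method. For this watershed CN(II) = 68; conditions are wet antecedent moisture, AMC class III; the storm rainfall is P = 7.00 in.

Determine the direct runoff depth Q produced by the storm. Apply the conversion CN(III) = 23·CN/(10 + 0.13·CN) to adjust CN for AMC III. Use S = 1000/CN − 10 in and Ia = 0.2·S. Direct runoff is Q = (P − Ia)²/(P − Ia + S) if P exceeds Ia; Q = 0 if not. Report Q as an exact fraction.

Q = 6640929/1320407 in ≈ 5.029 in

Wet (AMC III): CN(III) = 23·68/(10 + 0.13·68) = 1564/(471/25) = 39100/471 ≈ 83.015
S = 1000/(39100/471) − 10 = 800/391 in ≈ 2.046 in
Ia = 0.2S: 0.2·2.046 = 0.409 in (exactly 160/391)
Since P=7.000 > Ia=0.409: effective rainfall P−Ia = 2577/391 in
Runoff Q = (P−Ia)²/(P−Ia+S) = (6.591)²/(6.591+2.046) = 6640929/1320407 ≈ 5.029 in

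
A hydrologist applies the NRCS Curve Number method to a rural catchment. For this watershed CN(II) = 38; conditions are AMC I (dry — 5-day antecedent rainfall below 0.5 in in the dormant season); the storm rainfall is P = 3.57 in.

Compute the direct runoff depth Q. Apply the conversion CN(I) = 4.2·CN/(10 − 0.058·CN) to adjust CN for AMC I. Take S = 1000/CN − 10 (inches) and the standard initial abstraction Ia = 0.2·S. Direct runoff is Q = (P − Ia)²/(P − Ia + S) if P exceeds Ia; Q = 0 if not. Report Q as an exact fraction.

CN(I) from CN(II)=38: (4.2·38)/(10 − 0.058·38) = 39900/1949 ≈ 20.472
S = 1000/(39900/1949) − 10 = 15500/399 in ≈ 38.847 in
Initial abstraction Ia = S/5 = (15500/399)/5 = 3100/399 ≈ 7.769 in
P = 3.570 ≤ Ia = 7.769 in: entire storm abstracted, Q = 0.

Q = 0 in ≈ 0.000 in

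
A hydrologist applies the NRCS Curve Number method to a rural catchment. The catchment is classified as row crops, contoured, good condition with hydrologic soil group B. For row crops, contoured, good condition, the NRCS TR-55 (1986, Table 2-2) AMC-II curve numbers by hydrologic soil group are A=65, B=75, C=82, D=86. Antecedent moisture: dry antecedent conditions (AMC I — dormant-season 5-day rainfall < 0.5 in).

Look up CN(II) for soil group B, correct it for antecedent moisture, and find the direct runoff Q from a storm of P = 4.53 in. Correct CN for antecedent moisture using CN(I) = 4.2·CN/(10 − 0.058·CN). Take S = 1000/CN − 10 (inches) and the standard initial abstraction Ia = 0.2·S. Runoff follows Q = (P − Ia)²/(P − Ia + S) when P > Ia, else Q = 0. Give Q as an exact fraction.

NRCS table: row crops, contoured, good condition, soil group B → CN(II) = 75
Dry (AMC I): CN(I) = 4.2·75/(10 − 0.058·75) = 315/(113/20) = 6300/113 ≈ 55.752
Retention S: 1000/CN − 10 with CN=55.752 → S = 500/63 ≈ 7.937 in
Ia = 0.2S: 0.2·7.937 = 1.587 in (exactly 100/63)
P − Ia = 4.530 − 1.587 = 18539/6300 ≈ 2.943 in (> 0, runoff occurs)
Q = (18539/6300)²/((18539/6300) + 500/63) = (343694521/39690000)/(68539/6300) = 343694521/431795700 in ≈ 0.796 in

Q = 343694521/431795700 in ≈ 0.796 in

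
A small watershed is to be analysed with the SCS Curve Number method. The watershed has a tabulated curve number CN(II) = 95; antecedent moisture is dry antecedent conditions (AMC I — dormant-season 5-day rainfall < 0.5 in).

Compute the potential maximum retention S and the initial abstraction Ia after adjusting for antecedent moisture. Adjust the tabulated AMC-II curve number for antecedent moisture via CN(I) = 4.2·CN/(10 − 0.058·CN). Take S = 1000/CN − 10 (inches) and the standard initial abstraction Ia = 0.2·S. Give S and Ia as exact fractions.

Dry (AMC I): CN(I) = 4.2·95/(10 − 0.058·95) = 399/(449/100) = 39900/449 ≈ 88.864
S = 1000/(39900/449) − 10 = 500/399 in ≈ 1.253 in
Initial abstraction Ia = S/5 = (500/399)/5 = 100/399 ≈ 0.251 in

S = 500/399 in ≈ 1.253 in; Ia = 100/399 in ≈ 0.251 in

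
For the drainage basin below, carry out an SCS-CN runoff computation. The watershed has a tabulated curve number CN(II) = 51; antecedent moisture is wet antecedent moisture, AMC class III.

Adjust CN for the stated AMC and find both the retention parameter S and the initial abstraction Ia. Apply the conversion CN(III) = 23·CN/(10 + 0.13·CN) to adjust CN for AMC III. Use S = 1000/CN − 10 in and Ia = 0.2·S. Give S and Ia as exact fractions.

S = 4900/1173 in ≈ 4.177 in; Ia = 980/1173 in ≈ 0.835 in

Adjust CN=51 to AMC III: 23·51/(10 + 0.13·51) → 1173 ÷ (1663/100) = 117300/1663 ≈ 70.535
Max retention: S = 1000/(117300/1663) − 10 = 4900/1173 in (≈ 4.177 in)
Initial abstraction Ia = S/5 = (4900/1173)/5 = 980/1173 ≈ 0.835 in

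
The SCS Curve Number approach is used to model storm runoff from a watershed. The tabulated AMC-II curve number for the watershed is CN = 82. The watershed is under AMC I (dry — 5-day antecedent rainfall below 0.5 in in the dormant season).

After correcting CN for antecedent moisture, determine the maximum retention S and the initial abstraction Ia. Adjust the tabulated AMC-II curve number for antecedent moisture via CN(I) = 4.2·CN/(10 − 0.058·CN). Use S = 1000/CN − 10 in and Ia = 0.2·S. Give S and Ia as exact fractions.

S = 1500/287 in ≈ 5.226 in; Ia = 300/287 in ≈ 1.045 in

CN(I) from CN(II)=82: (4.2·82)/(10 − 0.058·82) = 28700/437 ≈ 65.675
Retention S: 1000/CN − 10 with CN=65.675 → S = 1500/287 ≈ 5.226 in
Ia = 0.2S: 0.2·5.226 = 1.045 in (exactly 300/287)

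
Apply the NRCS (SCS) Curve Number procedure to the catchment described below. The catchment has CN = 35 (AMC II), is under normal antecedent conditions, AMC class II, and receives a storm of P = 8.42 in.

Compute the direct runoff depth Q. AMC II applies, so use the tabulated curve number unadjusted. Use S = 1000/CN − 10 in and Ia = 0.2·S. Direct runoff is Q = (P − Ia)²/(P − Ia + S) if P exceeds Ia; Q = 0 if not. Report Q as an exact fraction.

Average conditions: CN = 35 (no AMC adjustment).
S = 1000/35 − 10 = 130/7 in ≈ 18.571 in
Ia = 0.2·(130/7) = 26/7 in ≈ 3.714 in
Since P=8.420 > Ia=3.714: effective rainfall P−Ia = 1647/350 in
Runoff Q = (P−Ia)²/(P−Ia+S) = (4.706)²/(4.706+18.571) = 2712609/2851450 ≈ 0.951 in

Q = 2712609/2851450 in ≈ 0.951 in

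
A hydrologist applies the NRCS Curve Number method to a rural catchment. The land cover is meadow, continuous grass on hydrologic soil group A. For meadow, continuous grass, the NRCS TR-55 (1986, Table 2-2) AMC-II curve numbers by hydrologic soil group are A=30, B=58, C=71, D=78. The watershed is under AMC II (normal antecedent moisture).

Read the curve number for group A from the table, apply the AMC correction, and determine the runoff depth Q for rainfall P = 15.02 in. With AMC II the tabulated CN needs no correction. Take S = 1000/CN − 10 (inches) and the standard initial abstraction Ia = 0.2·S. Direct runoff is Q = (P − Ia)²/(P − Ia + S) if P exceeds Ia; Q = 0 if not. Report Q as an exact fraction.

NRCS table: meadow, continuous grass, soil group A → CN(II) = 30
AMC II — tabulated CN = 30 applies directly.
Retention S: 1000/CN − 10 with CN=30.000 → S = 70/3 ≈ 23.333 in
Initial abstraction Ia = S/5 = (70/3)/5 = 14/3 ≈ 4.667 in
Excess rainfall: 15.020 − 4.667 = 10.353 in; P > Ia so Q > 0
Q: (1553/150)² ÷ (5053/150) = 2411809/757950 in (≈ 3.182 in)

Q = 2411809/757950 in ≈ 3.182 in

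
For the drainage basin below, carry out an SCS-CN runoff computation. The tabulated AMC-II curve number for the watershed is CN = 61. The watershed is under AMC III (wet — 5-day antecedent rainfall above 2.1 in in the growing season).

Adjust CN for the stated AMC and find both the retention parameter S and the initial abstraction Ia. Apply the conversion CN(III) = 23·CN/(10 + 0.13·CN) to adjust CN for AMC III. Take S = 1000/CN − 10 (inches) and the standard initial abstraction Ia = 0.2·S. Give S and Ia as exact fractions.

S = 3900/1403 in ≈ 2.780 in; Ia = 780/1403 in ≈ 0.556 in

Wet (AMC III): CN(III) = 23·61/(10 + 0.13·61) = 1403/(1793/100) = 140300/1793 ≈ 78.249
Max retention: S = 1000/(140300/1793) − 10 = 3900/1403 in (≈ 2.780 in)
Ia = 0.2S: 0.2·2.780 = 0.556 in (exactly 780/1403)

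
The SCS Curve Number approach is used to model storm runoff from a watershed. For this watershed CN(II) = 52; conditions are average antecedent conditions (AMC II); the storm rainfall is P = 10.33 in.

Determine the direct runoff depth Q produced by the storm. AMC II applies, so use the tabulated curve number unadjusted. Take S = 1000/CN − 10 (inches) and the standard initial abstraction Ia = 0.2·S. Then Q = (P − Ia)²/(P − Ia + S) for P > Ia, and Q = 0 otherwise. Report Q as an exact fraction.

Q = 121638841/29937700 in ≈ 4.063 in

CN(II) = 52; AMC II needs no correction.
Max retention: S = 1000/52 − 10 = 120/13 in (≈ 9.231 in)
Ia = 0.2S: 0.2·9.231 = 1.846 in (exactly 24/13)
Excess rainfall: 10.330 − 1.846 = 8.484 in; P > Ia so Q > 0
Runoff Q = (P−Ia)²/(P−Ia+S) = (8.484)²/(8.484+9.231) = 121638841/29937700 ≈ 4.063 in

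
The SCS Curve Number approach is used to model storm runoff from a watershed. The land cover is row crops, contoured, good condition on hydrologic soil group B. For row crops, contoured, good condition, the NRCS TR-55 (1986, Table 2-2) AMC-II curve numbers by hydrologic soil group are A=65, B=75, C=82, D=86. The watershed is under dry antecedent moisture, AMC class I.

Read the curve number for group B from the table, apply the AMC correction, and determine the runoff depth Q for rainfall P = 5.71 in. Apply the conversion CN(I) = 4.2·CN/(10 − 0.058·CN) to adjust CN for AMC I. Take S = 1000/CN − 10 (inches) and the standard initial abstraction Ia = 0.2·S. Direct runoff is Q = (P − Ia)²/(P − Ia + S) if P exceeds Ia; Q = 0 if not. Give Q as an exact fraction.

Q = 674596729/478629900 in ≈ 1.409 in

NRCS table: row crops, contoured, good condition, soil group B → CN(II) = 75
Adjust CN=75 to AMC I: 4.2·75/(10 − 0.058·75) → 315 ÷ (113/20) = 6300/113 ≈ 55.752
S = 1000/(6300/113) − 10 = 500/63 in ≈ 7.937 in
Ia = 0.2S: 0.2·7.937 = 1.587 in (exactly 100/63)
P − Ia = 5.710 − 1.587 = 25973/6300 ≈ 4.123 in (> 0, runoff occurs)
Q = (25973/6300)²/((25973/6300) + 500/63) = (674596729/39690000)/(75973/6300) = 674596729/478629900 in ≈ 1.409 in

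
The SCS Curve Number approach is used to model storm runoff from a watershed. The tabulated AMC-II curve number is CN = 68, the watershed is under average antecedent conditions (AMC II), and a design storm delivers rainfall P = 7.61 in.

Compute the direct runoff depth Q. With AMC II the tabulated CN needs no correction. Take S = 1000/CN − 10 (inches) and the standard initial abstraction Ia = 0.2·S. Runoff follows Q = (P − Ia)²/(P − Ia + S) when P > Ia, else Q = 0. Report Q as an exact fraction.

AMC II — tabulated CN = 68 applies directly.
S = 1000/68 − 10 = 80/17 in ≈ 4.706 in
Ia = 0.2·(80/17) = 16/17 in ≈ 0.941 in
Excess rainfall: 7.610 − 0.941 = 6.669 in; P > Ia so Q > 0
Q = (11337/1700)²/((11337/1700) + 80/17) = (128527569/2890000)/(19337/1700) = 128527569/32872900 in ≈ 3.910 in

Q = 128527569/32872900 in ≈ 3.910 in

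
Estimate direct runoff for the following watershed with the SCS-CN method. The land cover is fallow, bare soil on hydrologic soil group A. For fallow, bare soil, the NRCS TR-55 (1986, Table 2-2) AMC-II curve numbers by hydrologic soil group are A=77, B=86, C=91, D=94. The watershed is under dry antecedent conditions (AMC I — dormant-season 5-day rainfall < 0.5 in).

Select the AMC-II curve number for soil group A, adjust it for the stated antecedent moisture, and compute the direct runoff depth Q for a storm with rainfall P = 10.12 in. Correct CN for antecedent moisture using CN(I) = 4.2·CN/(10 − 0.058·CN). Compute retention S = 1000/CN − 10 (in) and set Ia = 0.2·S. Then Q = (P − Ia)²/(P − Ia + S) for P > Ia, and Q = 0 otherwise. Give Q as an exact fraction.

NRCS table: fallow, bare soil, soil group A → CN(II) = 77
Dry (AMC I): CN(I) = 4.2·77/(10 − 0.058·77) = (1617/5)/(2767/500) = 161700/2767 ≈ 58.439
Max retention: S = 1000/(161700/2767) − 10 = 11500/1617 in (≈ 7.112 in)
Ia = 0.2·(11500/1617) = 2300/1617 in ≈ 1.422 in
Excess rainfall: 10.120 − 1.422 = 8.698 in; P > Ia so Q > 0
Q: (351601/40425)² ÷ (639101/40425) = 5374924487/1123289475 in (≈ 4.785 in)

Q = 5374924487/1123289475 in ≈ 4.785 in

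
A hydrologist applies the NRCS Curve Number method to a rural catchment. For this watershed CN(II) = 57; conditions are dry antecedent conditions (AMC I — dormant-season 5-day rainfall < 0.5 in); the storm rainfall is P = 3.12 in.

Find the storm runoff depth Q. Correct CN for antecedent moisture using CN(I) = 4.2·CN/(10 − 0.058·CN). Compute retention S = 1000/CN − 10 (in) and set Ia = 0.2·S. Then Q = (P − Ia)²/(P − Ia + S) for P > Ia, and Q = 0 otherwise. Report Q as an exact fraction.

Q = 0 in ≈ 0.000 in

CN(I) from CN(II)=57: (4.2·57)/(10 − 0.058·57) = 119700/3347 ≈ 35.763
S = 1000/(119700/3347) − 10 = 21500/1197 in ≈ 17.962 in
Ia = 0.2·(21500/1197) = 4300/1197 in ≈ 3.592 in
P = 3.120 ≤ Ia = 3.592 in: entire storm abstracted, Q = 0.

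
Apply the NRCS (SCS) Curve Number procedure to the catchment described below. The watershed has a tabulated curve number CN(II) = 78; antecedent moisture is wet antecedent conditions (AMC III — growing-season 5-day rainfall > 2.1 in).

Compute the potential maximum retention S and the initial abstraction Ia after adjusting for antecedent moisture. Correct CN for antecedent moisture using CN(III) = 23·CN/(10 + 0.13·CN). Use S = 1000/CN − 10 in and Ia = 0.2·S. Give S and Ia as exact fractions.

S = 1100/897 in ≈ 1.226 in; Ia = 220/897 in ≈ 0.245 in

Adjust CN=78 to AMC III: 23·78/(10 + 0.13·78) → 1794 ÷ (1007/50) = 89700/1007 ≈ 89.076
Max retention: S = 1000/(89700/1007) − 10 = 1100/897 in (≈ 1.226 in)
Ia = 0.2·(1100/897) = 220/897 in ≈ 0.245 in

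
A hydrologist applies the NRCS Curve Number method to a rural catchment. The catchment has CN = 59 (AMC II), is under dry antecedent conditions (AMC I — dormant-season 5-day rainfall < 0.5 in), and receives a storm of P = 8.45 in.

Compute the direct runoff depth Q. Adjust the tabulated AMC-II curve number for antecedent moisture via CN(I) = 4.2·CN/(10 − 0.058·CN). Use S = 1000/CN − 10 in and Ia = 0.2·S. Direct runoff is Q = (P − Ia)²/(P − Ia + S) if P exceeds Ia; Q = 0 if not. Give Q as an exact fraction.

Adjust CN=59 to AMC I: 4.2·59/(10 − 0.058·59) → (1239/5) ÷ (3289/500) = 123900/3289 ≈ 37.671
Max retention: S = 1000/(123900/3289) − 10 = 20500/1239 in (≈ 16.546 in)
Ia = 0.2S: 0.2·16.546 = 3.309 in (exactly 4100/1239)
P − Ia = 8.450 − 3.309 = 127391/24780 ≈ 5.141 in (> 0, runoff occurs)
Q: (127391/24780)² ÷ (537391/24780) = 16228466881/13316548980 in (≈ 1.219 in)

Q = 16228466881/13316548980 in ≈ 1.219 in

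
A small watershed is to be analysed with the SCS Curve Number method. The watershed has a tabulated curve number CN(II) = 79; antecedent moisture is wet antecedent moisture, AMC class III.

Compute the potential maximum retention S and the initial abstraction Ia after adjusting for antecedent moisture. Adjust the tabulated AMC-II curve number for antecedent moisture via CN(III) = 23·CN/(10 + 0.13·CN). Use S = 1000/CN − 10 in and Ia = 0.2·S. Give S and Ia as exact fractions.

CN(III) from CN(II)=79: (23·79)/(10 + 0.13·79) = 181700/2027 ≈ 89.640
S = 1000/(181700/2027) − 10 = 2100/1817 in ≈ 1.156 in
Initial abstraction Ia = S/5 = (2100/1817)/5 = 420/1817 ≈ 0.231 in

S = 2100/1817 in ≈ 1.156 in; Ia = 420/1817 in ≈ 0.231 in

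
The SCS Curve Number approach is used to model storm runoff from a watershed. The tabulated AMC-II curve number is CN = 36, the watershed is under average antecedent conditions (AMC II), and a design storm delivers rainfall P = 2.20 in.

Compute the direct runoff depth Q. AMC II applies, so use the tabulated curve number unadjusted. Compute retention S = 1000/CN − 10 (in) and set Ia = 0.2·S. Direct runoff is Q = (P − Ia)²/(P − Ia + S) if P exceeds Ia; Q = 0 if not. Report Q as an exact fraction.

Q = 0 in ≈ 0.000 in

Average conditions: CN = 36 (no AMC adjustment).
S = 1000/36 − 10 = 160/9 in ≈ 17.778 in
Initial abstraction Ia = S/5 = (160/9)/5 = 32/9 ≈ 3.556 in
P = 2.200 ≤ Ia = 3.556 in: entire storm abstracted, Q = 0.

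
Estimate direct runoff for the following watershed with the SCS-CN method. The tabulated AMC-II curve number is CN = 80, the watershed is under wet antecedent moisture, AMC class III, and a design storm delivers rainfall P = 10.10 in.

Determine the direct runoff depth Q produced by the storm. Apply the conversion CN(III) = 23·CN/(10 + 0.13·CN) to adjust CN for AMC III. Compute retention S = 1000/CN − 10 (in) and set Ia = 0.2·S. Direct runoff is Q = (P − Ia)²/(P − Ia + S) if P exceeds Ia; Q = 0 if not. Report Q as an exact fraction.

Adjust CN=80 to AMC III: 23·80/(10 + 0.13·80) → 1840 ÷ (102/5) = 4600/51 ≈ 90.196
S = 1000/(4600/51) − 10 = 25/23 in ≈ 1.087 in
Ia = 0.2·(25/23) = 5/23 in ≈ 0.217 in
Since P=10.100 > Ia=0.217: effective rainfall P−Ia = 2273/230 in
Q: (2273/230)² ÷ (2523/230) = 5166529/580290 in (≈ 8.903 in)

Q = 5166529/580290 in ≈ 8.903 in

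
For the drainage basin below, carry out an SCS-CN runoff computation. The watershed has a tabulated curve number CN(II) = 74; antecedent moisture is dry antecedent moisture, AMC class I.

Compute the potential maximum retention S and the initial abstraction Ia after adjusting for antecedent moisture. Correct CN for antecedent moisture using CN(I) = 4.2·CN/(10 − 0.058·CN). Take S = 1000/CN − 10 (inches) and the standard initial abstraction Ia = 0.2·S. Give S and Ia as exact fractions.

S = 6500/777 in ≈ 8.366 in; Ia = 1300/777 in ≈ 1.673 in

CN(I) from CN(II)=74: (4.2·74)/(10 − 0.058·74) = 77700/1427 ≈ 54.450
S = 1000/(77700/1427) − 10 = 6500/777 in ≈ 8.366 in
Ia = 0.2·(6500/777) = 1300/777 in ≈ 1.673 in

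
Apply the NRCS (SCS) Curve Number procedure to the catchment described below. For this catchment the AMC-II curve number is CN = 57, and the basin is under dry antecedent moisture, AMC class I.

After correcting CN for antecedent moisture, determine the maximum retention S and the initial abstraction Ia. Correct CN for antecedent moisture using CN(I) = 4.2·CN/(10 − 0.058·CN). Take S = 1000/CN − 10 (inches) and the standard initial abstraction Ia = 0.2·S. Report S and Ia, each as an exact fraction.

S = 21500/1197 in ≈ 17.962 in; Ia = 4300/1197 in ≈ 3.592 in

CN(I) from CN(II)=57: (4.2·57)/(10 − 0.058·57) = 119700/3347 ≈ 35.763
S = 1000/(119700/3347) − 10 = 21500/1197 in ≈ 17.962 in
Initial abstraction Ia = S/5 = (21500/1197)/5 = 4300/1197 ≈ 3.592 in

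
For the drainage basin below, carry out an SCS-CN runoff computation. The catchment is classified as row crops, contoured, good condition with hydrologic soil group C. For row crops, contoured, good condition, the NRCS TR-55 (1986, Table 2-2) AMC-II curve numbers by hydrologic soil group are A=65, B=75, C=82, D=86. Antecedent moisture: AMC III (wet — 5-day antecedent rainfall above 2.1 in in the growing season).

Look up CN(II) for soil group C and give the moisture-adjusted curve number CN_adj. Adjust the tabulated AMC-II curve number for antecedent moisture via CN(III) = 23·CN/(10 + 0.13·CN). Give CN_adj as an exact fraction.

NRCS table: row crops, contoured, good condition, soil group C → CN(II) = 82
Adjust CN=82 to AMC III: 23·82/(10 + 0.13·82) → 1886 ÷ (1033/50) = 94300/1033 ≈ 91.288

CN_adj = 94300/1033 ≈ 91.288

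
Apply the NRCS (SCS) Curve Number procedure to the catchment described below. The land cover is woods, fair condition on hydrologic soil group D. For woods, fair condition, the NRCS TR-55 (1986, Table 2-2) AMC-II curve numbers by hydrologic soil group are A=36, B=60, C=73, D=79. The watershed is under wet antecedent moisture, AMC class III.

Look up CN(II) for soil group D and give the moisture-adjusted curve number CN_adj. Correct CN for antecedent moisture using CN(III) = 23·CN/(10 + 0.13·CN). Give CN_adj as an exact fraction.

CN_adj = 181700/2027 ≈ 89.640

NRCS table: woods, fair condition, soil group D → CN(II) = 79
CN(III) from CN(II)=79: (23·79)/(10 + 0.13·79) = 181700/2027 ≈ 89.640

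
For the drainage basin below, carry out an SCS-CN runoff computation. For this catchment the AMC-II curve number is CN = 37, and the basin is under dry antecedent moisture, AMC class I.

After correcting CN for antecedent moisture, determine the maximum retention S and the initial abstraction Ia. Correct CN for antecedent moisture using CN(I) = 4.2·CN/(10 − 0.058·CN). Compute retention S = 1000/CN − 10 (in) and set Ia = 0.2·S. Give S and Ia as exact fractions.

S = 1500/37 in ≈ 40.541 in; Ia = 300/37 in ≈ 8.108 in

CN(I) from CN(II)=37: (4.2·37)/(10 − 0.058·37) = 3700/187 ≈ 19.786
Max retention: S = 1000/(3700/187) − 10 = 1500/37 in (≈ 40.541 in)
Initial abstraction Ia = S/5 = (1500/37)/5 = 300/37 ≈ 8.108 in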